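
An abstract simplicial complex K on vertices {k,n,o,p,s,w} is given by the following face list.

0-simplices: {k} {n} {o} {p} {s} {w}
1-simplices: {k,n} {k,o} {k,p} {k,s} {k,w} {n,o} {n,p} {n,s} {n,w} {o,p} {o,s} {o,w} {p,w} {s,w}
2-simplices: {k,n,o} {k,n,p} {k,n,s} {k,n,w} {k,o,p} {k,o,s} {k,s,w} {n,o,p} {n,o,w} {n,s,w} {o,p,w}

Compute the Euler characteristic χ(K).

n_0=6 n_1=14 n_2=11
χ=+6−14+11=3

χ(K)=3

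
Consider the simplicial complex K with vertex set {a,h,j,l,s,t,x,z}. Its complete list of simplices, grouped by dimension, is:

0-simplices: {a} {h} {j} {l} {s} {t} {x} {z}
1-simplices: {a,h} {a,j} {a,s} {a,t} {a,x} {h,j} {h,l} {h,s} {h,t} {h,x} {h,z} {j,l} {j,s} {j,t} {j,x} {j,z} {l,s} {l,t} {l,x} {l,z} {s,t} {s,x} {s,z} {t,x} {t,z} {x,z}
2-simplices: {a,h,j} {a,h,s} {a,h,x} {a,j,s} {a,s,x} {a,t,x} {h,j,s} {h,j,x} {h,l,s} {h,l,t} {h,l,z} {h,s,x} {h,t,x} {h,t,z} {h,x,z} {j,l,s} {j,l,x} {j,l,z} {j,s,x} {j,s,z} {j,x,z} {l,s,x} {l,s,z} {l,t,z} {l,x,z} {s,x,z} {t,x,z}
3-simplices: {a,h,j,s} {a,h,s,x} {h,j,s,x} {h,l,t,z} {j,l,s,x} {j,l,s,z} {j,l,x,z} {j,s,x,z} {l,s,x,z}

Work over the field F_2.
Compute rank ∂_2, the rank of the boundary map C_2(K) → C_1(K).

n_0=8 n_1=26 n_2=27 n_3=9  [Z2]
∂1: piv[ah,aj,as,at,ax,hl,hz] rk=7  ker:hj,hs,ht,hx,jl,js,jt,jx,jz,ls,lt,lx,lz,st,sx,sz,tx,tz,xz
∂2: piv[ahj,ahs,ahx,ajs,asx,atx,hjx,hls,hlt,hlz,htx,htz,hxz,jls,jlx,jlz,jsz] rk=17  ker:hjs,hsx,jsx,jxz,lsx,lsz,ltz,lxz,sxz,txz
∂3: piv[ahjs,ahsx,hjsx,hltz,jlsx,jlsz,jlxz,jsxz] rk=8  ker:lsxz
rk∂_2=17

rank∂_2=17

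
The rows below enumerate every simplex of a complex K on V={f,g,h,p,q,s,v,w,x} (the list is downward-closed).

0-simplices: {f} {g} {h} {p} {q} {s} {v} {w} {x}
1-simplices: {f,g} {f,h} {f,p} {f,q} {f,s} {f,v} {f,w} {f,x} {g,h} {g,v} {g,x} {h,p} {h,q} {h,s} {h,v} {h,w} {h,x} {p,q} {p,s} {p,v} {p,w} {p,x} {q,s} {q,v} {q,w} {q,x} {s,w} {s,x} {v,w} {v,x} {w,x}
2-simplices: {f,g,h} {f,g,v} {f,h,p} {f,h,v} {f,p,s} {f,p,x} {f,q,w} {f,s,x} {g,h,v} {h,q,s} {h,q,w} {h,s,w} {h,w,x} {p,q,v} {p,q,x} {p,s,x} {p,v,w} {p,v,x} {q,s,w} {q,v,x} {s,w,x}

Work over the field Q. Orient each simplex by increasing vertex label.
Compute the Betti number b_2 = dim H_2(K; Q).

n_0=9 n_1=31 n_2=21  [Q]
∂1: piv[fg,fh,fp,fq,fs,fv,fw,fx] rk=8  ker:gh,gv,gx,hp,hq,hs,hv,hw,hx,pq,ps,pv,pw,px,qs,qv,qw,qx,sw,sx,vw,vx,wx
∂2: piv[fgh,fgv,fhp,fhv,fps,fpx,fqw,fsx,hqs,hqw,hsw,hwx,pqv,pqx,pvw,pvx,swx] rk=17  ker:ghv,psx,qsw,qvx
b_2=(21−17)−0=4

b_2=4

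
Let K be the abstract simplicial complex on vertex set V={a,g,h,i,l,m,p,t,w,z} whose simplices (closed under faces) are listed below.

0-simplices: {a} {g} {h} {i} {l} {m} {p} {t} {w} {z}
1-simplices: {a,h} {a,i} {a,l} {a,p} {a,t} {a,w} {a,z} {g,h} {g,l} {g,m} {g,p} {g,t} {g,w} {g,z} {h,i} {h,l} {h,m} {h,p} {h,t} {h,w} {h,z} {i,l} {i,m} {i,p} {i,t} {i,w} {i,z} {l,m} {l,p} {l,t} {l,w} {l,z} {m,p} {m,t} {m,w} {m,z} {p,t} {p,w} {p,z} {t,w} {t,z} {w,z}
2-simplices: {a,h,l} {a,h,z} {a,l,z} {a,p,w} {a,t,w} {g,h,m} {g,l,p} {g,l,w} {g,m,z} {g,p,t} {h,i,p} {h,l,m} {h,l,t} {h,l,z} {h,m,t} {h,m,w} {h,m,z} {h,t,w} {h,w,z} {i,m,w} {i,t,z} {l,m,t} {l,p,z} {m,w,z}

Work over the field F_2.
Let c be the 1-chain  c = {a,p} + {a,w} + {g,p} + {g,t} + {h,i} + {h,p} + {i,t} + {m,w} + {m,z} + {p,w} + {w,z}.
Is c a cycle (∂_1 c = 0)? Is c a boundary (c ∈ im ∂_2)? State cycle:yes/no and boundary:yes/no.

n_0=10 n_1=42 n_2=24  [Z2]
∂1: piv[ah,ai,al,ap,at,aw,az,gh,gm] rk=9  ker:gl,gp,gt,gw,gz,hi,hl,hm,hp,ht,hw,hz,il,im,ip,it,iw,iz,lm,lp,lt,lw,lz,mp,mt,mw,mz,pt,pw,pz,tw,tz,wz
∂2: piv[ahl,ahz,alz,apw,atw,ghm,glp,glw,gmz,gpt,hip,hlm,hlt,hmt,hmw,hmz,htw,hwz,imw,itz,lpz] rk=21  ker:hlz,lmt,mwz
∂1c = 0
c vs im∂2: residual ≠ 0 ⇒ not boundary

cycle:yes boundary:no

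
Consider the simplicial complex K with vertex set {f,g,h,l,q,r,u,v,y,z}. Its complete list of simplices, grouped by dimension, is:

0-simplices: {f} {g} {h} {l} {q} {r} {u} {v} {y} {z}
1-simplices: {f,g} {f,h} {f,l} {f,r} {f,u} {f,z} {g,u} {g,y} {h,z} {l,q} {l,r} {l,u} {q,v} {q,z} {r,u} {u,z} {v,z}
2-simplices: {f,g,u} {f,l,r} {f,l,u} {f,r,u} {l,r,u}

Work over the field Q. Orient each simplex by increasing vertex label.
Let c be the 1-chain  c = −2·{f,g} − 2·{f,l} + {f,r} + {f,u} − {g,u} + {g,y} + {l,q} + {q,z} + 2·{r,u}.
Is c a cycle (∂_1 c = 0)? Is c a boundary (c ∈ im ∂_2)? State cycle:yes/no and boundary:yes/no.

cycle:no boundary:no

n_0=10 n_1=17 n_2=5  [Q]
∂1: piv[fg,fh,fl,fr,fu,fz,gy,lq,qv] rk=9  ker:gu,hz,lr,lu,qz,ru,uz,vz
∂2: piv[fgu,flr,flu,fru] rk=4  ker:lru
∂1c = 2·{f} − 2·{g} − 3·{l} − {r} + 2·{u} + {y} + {z}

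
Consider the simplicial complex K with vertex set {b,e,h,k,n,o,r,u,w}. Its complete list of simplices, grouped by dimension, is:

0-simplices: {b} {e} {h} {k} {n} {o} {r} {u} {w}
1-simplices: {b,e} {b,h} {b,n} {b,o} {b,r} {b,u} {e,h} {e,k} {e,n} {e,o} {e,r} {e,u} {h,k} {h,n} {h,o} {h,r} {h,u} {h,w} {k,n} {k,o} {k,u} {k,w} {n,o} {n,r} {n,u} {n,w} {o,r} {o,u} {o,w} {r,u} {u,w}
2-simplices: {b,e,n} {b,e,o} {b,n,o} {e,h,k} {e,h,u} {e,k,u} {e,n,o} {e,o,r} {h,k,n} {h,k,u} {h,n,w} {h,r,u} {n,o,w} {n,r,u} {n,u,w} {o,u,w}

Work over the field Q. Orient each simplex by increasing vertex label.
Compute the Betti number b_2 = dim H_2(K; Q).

b_2=2

n_0=9 n_1=31 n_2=16  [Q]
∂1: piv[be,bh,bn,bo,br,bu,ek,hw] rk=8  ker:eh,en,eo,er,eu,hk,hn,ho,hr,hu,kn,ko,ku,kw,no,nr,nu,nw,or,ou,ow,ru,uw
∂2: piv[ben,beo,bno,ehk,ehu,eku,eor,hkn,hnw,hru,now,nru,nuw,ouw] rk=14  ker:eno,hku
b_2=(16−14)−0=2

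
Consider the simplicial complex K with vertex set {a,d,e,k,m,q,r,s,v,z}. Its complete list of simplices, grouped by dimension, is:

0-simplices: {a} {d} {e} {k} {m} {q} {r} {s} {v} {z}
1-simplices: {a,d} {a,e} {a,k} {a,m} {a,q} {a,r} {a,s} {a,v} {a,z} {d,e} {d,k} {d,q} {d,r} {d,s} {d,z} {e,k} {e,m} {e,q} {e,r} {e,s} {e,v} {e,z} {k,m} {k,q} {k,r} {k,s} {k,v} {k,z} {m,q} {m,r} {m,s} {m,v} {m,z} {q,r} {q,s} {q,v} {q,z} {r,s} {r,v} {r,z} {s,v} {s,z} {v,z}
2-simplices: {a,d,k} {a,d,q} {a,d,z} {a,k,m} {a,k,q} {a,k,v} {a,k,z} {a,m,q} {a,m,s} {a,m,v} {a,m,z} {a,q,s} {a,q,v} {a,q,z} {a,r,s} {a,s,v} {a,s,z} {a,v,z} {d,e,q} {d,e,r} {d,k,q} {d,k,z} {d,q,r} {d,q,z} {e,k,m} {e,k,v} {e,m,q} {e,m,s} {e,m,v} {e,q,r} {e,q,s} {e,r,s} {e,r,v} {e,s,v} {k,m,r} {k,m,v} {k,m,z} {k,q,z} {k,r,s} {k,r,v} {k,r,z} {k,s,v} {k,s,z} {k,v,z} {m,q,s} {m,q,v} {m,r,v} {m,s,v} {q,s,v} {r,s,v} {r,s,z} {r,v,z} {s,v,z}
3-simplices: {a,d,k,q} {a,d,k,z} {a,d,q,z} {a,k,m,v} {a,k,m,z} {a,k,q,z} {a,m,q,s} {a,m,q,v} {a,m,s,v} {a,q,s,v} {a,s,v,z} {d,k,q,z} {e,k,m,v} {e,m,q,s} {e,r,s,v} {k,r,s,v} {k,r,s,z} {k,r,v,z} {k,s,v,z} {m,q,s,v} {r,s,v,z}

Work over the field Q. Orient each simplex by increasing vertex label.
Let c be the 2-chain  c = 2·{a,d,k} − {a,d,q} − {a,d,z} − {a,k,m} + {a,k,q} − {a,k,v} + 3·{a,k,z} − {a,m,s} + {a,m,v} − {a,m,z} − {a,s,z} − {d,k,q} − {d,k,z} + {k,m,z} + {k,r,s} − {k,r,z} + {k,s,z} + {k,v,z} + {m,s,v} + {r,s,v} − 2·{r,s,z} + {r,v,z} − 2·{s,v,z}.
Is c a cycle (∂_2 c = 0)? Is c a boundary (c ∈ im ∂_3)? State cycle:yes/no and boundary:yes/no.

n_0=10 n_1=43 n_2=53 n_3=21  [Q]
∂1: piv[ad,ae,ak,am,aq,ar,as,av,az] rk=9  ker:de,dk,dq,dr,ds,dz,ek,em,eq,er,es,ev,ez,km,kq,kr,ks,kv,kz,mq,mr,ms,mv,mz,qr,qs,qv,qz,rs,rv,rz,sv,sz,vz
∂2: piv[adk,adq,adz,akm,akq,akv,akz,amq,ams,amv,amz,aqs,aqv,aqz,ars,asv,asz,avz,deq,der,dqr,ekm,ekv,emq,ems,ers,erv,kmr,krs,krv,krz] rk=31  ker:dkq,dkz,dqz,emv,eqr,eqs,esv,kmv,kmz,kqz,ksv,ksz,kvz,mqs,mqv,mrv,msv,qsv,rsv,rsz,rvz,svz
∂3: piv[adkq,adkz,adqz,akmv,akmz,akqz,amqs,amqv,amsv,aqsv,asvz,ekmv,emqs,ersv,krsv,krsz,krvz,ksvz] rk=18  ker:dkqz,mqsv,rsvz
∂2c = 0
c vs im∂3: residual ≠ 0 ⇒ not boundary

cycle:yes boundary:no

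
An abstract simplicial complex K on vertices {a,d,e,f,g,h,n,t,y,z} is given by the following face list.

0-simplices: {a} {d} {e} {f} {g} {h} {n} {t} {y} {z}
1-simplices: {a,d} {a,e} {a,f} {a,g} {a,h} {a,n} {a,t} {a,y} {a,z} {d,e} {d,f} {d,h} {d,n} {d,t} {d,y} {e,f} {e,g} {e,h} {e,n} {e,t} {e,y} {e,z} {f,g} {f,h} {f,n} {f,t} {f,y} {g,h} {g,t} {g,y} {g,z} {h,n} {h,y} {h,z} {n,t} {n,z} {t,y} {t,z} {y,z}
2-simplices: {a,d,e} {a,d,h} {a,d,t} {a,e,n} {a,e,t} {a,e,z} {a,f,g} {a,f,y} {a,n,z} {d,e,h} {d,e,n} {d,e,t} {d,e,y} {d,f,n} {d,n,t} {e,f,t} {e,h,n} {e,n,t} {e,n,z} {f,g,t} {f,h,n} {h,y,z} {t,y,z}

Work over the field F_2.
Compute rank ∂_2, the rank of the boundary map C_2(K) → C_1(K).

n_0=10 n_1=39 n_2=23  [Z2]
∂1: piv[ad,ae,af,ag,ah,an,at,ay,az] rk=9  ker:de,df,dh,dn,dt,dy,ef,eg,eh,en,et,ey,ez,fg,fh,fn,ft,fy,gh,gt,gy,gz,hn,hy,hz,nt,nz,ty,tz,yz
∂2: piv[ade,adh,adt,aen,aet,aez,afg,afy,anz,deh,den,dey,dfn,dnt,eft,ehn,fgt,fhn,hyz,tyz] rk=20  ker:det,ent,enz
rk∂_2=20

rank∂_2=20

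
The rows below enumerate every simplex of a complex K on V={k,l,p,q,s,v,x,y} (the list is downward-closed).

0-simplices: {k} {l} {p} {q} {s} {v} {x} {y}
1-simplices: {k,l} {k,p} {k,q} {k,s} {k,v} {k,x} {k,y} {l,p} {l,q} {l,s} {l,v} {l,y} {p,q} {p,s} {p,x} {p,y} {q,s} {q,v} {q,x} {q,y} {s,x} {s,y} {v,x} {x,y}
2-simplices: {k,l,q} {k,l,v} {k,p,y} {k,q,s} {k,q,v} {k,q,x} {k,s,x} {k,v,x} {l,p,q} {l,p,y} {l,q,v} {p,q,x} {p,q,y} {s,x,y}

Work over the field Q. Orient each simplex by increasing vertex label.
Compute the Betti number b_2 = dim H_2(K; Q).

n_0=8 n_1=24 n_2=14  [Q]
∂1: piv[kl,kp,kq,ks,kv,kx,ky] rk=7  ker:lp,lq,ls,lv,ly,pq,ps,px,py,qs,qv,qx,qy,sx,sy,vx,xy
∂2: piv[klq,klv,kpy,kqs,kqv,kqx,ksx,kvx,lpq,lpy,pqx,pqy,sxy] rk=13  ker:lqv
b_2=(14−13)−0=1

b_2=1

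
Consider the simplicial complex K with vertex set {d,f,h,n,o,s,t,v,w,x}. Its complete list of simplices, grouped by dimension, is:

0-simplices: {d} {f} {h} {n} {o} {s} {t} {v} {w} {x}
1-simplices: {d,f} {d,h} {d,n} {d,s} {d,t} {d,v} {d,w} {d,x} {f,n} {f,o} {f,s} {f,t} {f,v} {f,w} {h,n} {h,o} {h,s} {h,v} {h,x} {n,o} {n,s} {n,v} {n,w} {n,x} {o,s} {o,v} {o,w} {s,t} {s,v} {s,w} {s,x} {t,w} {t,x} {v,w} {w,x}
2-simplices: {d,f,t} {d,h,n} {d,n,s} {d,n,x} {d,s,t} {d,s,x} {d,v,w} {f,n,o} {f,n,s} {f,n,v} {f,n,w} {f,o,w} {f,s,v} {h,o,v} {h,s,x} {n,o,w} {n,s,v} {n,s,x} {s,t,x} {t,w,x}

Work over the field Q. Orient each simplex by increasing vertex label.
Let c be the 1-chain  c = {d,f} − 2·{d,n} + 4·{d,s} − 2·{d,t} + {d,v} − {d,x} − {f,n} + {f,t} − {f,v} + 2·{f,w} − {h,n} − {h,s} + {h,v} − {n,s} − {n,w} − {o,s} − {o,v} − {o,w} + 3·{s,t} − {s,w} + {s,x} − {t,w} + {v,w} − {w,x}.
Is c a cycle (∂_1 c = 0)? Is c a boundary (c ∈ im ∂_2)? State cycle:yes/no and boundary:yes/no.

n_0=10 n_1=35 n_2=20  [Q]
∂1: piv[df,dh,dn,ds,dt,dv,dw,dx,fo] rk=9  ker:fn,fs,ft,fv,fw,hn,ho,hs,hv,hx,no,ns,nv,nw,nx,os,ov,ow,st,sv,sw,sx,tw,tx,vw,wx
∂2: piv[dft,dhn,dns,dnx,dst,dsx,dvw,fno,fns,fnv,fnw,fow,fsv,hov,hsx,stx,twx] rk=17  ker:now,nsv,nsx
∂1c = −{d} + {h} − 2·{n} + 3·{o} − 2·{s} + 3·{t} − {v} − {x}

cycle:no boundary:no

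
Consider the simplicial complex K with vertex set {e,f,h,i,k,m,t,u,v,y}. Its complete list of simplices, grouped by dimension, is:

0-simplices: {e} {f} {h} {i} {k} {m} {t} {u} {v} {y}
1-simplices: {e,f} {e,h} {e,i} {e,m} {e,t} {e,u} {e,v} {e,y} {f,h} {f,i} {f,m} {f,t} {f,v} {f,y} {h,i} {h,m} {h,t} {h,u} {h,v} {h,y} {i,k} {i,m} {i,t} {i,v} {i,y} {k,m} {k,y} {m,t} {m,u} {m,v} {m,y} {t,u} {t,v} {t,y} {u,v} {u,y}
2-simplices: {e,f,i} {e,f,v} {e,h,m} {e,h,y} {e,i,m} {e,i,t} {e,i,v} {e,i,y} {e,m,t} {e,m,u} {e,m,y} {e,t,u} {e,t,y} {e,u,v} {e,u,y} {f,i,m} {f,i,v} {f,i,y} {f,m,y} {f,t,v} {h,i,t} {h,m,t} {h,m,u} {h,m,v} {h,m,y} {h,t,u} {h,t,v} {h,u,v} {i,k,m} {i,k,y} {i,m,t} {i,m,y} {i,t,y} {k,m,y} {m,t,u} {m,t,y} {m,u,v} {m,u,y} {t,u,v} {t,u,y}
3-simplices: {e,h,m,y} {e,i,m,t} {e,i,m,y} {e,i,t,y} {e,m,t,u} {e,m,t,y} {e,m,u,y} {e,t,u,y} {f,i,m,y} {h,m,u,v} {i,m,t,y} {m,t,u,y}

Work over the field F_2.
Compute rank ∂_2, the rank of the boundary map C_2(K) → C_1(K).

n_0=10 n_1=36 n_2=40 n_3=12  [Z2]
∂1: piv[ef,eh,ei,em,et,eu,ev,ey,ik] rk=9  ker:fh,fi,fm,ft,fv,fy,hi,hm,ht,hu,hv,hy,im,it,iv,iy,km,ky,mt,mu,mv,my,tu,tv,ty,uv,uy
∂2: piv[efi,efv,ehm,ehy,eim,eit,eiv,eiy,emt,emu,emy,etu,ety,euv,euy,fim,fiy,ftv,hit,hmt,hmu,hmv,htv,huv,ikm,iky] rk=26  ker:fiv,fmy,hmy,htu,imt,imy,ity,kmy,mtu,mty,muv,muy,tuv,tuy
∂3: piv[ehmy,eimt,eimy,eity,emtu,emty,emuy,etuy,fimy,hmuv] rk=10  ker:imty,mtuy
rk∂_2=26

rank∂_2=26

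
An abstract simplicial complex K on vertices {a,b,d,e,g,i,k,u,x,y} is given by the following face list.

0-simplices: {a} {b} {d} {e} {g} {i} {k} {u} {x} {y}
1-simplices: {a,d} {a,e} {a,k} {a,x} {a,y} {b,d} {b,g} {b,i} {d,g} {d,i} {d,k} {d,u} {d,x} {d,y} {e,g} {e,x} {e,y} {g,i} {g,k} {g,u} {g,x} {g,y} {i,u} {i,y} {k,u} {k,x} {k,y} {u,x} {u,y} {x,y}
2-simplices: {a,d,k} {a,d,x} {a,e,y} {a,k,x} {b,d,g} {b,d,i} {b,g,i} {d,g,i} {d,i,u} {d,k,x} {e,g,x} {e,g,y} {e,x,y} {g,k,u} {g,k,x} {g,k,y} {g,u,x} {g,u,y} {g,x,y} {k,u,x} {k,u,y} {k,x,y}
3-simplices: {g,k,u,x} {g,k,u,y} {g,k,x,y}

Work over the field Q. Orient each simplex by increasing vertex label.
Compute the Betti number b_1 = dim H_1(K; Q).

b_1=5

n_0=10 n_1=30 n_2=22 n_3=3  [Q]
∂1: piv[ad,ae,ak,ax,ay,bd,bg,bi,du] rk=9  ker:dg,di,dk,dx,dy,eg,ex,ey,gi,gk,gu,gx,gy,iu,iy,ku,kx,ky,ux,uy,xy
∂2: piv[adk,adx,aey,akx,bdg,bdi,bgi,diu,egx,egy,exy,gku,gkx,gky,gux,guy] rk=16  ker:dgi,dkx,gxy,kux,kuy,kxy
∂3: piv[gkux,gkuy,gkxy] rk=3
b_1=(30−9)−16=5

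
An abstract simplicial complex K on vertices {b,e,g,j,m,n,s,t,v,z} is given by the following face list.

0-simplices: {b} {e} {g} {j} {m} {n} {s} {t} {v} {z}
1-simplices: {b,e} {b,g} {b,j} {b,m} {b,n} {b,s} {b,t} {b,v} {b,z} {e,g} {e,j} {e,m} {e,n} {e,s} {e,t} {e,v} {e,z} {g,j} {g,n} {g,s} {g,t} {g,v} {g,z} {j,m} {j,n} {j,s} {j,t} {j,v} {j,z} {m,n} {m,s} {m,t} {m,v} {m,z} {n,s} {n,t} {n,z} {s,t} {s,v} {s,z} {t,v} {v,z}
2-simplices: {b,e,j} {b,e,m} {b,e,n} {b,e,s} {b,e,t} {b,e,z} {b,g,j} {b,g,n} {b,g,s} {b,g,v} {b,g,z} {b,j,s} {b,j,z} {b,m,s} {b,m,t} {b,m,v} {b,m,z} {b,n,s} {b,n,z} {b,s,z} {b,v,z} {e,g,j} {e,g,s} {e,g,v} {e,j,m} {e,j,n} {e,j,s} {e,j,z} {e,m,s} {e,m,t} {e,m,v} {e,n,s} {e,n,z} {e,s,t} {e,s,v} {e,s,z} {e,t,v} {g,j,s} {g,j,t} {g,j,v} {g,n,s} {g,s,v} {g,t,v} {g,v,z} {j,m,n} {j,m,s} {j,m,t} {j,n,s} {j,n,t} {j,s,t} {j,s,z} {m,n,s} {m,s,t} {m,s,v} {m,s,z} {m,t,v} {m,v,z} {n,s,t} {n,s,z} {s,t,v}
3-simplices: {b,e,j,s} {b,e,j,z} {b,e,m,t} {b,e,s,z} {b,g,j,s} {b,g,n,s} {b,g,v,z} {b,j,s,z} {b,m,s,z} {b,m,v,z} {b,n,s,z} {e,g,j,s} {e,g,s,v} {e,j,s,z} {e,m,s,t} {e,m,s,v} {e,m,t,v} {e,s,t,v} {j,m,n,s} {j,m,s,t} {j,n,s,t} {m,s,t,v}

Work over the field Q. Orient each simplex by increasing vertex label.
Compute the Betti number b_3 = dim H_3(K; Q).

n_0=10 n_1=42 n_2=60 n_3=22  [Q]
∂1: piv[be,bg,bj,bm,bn,bs,bt,bv,bz] rk=9  ker:eg,ej,em,en,es,et,ev,ez,gj,gn,gs,gt,gv,gz,jm,jn,js,jt,jv,jz,mn,ms,mt,mv,mz,ns,nt,nz,st,sv,sz,tv,vz
∂2: piv[bej,bem,ben,bes,bet,bez,bgj,bgn,bgs,bgv,bgz,bjs,bjz,bms,bmt,bmv,bmz,bns,bnz,bsz,bvz,egj,egv,ejm,ejn,est,esv,etv,gjt,gjv,gtv,jmn,jnt] rk=33  ker:egs,ejs,ejz,ems,emt,emv,ens,enz,esz,gjs,gns,gsv,gvz,jms,jmt,jns,jst,jsz,mns,mst,msv,msz,mtv,mvz,nst,nsz,stv
∂3: piv[bejs,bejz,bemt,besz,bgjs,bgns,bgvz,bjsz,bmsz,bmvz,bnsz,egjs,egsv,emst,emsv,emtv,estv,jmns,jmst,jnst] rk=20  ker:ejsz,mstv
b_3=(22−20)−0=2

b_3=2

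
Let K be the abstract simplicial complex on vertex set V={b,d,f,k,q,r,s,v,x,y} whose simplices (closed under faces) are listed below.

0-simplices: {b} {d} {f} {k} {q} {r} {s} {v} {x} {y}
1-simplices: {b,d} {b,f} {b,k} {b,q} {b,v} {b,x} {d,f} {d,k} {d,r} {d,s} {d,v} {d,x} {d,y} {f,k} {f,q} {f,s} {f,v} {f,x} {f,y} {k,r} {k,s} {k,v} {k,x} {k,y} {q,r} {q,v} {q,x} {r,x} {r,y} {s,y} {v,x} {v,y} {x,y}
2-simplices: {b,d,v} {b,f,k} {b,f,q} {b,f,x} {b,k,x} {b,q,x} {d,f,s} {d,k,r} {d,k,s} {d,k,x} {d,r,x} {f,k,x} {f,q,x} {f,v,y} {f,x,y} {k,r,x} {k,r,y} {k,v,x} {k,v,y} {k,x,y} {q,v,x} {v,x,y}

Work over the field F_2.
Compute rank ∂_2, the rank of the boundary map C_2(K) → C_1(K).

n_0=10 n_1=33 n_2=22  [Z2]
∂1: piv[bd,bf,bk,bq,bv,bx,dr,ds,dy] rk=9  ker:df,dk,dv,dx,fk,fq,fs,fv,fx,fy,kr,ks,kv,kx,ky,qr,qv,qx,rx,ry,sy,vx,vy,xy
∂2: piv[bdv,bfk,bfq,bfx,bkx,bqx,dfs,dkr,dks,dkx,drx,fvy,fxy,kry,kvx,kvy,kxy,qvx] rk=18  ker:fkx,fqx,krx,vxy
rk∂_2=18

rank∂_2=18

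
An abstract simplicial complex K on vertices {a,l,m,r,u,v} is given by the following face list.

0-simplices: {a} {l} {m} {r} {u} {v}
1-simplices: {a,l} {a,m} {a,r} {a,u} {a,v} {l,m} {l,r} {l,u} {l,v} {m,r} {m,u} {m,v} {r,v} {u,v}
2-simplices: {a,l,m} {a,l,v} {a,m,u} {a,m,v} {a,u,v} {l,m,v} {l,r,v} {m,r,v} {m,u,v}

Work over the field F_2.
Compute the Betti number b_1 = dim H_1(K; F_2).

b_1=2

n_0=6 n_1=14 n_2=9  [Z2]
∂1: piv[al,am,ar,au,av] rk=5  ker:lm,lr,lu,lv,mr,mu,mv,rv,uv
∂2: piv[alm,alv,amu,amv,auv,lrv,mrv] rk=7  ker:lmv,muv
b_1=(14−5)−7=2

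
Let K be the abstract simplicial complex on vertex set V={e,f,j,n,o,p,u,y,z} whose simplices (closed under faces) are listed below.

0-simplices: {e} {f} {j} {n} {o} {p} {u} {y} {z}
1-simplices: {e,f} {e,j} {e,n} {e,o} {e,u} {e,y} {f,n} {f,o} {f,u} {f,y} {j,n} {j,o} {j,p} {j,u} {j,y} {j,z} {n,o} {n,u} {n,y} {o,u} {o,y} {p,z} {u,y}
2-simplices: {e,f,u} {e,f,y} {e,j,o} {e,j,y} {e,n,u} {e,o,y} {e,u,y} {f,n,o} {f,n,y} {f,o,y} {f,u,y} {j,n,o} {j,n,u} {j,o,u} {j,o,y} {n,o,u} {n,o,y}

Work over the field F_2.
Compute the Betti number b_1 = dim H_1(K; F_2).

b_1=2

n_0=9 n_1=23 n_2=17  [Z2]
∂1: piv[ef,ej,en,eo,eu,ey,jp,jz] rk=8  ker:fn,fo,fu,fy,jn,jo,ju,jy,no,nu,ny,ou,oy,pz,uy
∂2: piv[efu,efy,ejo,ejy,enu,eoy,euy,fno,fny,foy,jno,jnu,jou] rk=13  ker:fuy,joy,nou,noy
b_1=(23−8)−13=2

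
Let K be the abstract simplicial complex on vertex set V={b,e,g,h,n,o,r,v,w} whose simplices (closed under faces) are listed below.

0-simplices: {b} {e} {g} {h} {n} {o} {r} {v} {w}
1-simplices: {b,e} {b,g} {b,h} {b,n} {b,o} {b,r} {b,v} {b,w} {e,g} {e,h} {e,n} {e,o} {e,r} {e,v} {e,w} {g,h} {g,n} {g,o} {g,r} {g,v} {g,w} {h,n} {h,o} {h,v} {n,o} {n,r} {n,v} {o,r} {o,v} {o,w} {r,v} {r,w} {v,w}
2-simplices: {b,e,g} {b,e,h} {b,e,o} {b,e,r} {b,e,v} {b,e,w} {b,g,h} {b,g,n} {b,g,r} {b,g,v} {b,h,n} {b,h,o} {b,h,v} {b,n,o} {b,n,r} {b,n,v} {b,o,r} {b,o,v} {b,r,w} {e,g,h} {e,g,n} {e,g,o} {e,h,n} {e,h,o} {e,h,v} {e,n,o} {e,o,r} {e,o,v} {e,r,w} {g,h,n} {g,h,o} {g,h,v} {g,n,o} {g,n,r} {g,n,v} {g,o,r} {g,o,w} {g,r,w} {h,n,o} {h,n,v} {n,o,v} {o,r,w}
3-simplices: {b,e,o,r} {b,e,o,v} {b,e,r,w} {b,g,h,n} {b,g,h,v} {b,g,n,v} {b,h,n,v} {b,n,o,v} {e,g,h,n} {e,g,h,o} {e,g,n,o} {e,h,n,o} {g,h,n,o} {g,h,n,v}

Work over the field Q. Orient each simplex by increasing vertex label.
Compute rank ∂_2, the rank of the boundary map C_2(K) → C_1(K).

rank∂_2=23

n_0=9 n_1=33 n_2=42 n_3=14  [Q]
∂1: piv[be,bg,bh,bn,bo,br,bv,bw] rk=8  ker:eg,eh,en,eo,er,ev,ew,gh,gn,go,gr,gv,gw,hn,ho,hv,no,nr,nv,or,ov,ow,rv,rw,vw
∂2: piv[beg,beh,beo,ber,bev,bew,bgh,bgn,bgr,bgv,bhn,bho,bhv,bno,bnr,bnv,bor,bov,brw,egn,ego,gow,grw] rk=23  ker:egh,ehn,eho,ehv,eno,eor,eov,erw,ghn,gho,ghv,gno,gnr,gnv,gor,hno,hnv,nov,orw
∂3: piv[beor,beov,berw,bghn,bghv,bgnv,bhnv,bnov,eghn,egho,egno,ehno] rk=12  ker:ghno,ghnv
rk∂_2=23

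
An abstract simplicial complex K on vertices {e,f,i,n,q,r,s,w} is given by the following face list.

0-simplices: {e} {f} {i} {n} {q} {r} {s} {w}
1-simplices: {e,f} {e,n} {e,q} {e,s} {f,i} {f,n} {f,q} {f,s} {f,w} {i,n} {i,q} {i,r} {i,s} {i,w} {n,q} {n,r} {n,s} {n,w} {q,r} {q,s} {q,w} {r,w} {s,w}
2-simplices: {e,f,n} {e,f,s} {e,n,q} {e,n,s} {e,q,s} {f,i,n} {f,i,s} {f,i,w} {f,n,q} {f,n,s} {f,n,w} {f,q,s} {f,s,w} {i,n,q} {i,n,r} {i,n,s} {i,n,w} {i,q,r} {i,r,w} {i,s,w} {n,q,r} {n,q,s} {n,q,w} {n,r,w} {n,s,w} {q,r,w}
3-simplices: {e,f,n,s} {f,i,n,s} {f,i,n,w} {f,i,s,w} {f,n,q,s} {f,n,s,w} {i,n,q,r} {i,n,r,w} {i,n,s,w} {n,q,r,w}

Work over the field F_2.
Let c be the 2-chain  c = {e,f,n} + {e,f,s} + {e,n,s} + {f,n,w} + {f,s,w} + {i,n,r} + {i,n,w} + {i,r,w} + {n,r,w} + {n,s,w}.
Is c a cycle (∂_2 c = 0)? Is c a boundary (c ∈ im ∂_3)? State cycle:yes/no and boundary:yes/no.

cycle:yes boundary:yes

n_0=8 n_1=23 n_2=26 n_3=10  [Z2]
∂1: piv[ef,en,eq,es,fi,fw,ir] rk=7  ker:fn,fq,fs,in,iq,is,iw,nq,nr,ns,nw,qr,qs,qw,rw,sw
∂2: piv[efn,efs,enq,ens,eqs,fin,fis,fiw,fnq,fnw,fsw,inq,inr,iqr,irw,nqw] rk=16  ker:fns,fqs,ins,inw,isw,nqr,nqs,nrw,nsw,qrw
∂3: piv[efns,fins,finw,fisw,fnqs,fnsw,inqr,inrw,nqrw] rk=9  ker:insw
∂2c = 0
c vs im∂3: reduces to 0 ⇒ boundary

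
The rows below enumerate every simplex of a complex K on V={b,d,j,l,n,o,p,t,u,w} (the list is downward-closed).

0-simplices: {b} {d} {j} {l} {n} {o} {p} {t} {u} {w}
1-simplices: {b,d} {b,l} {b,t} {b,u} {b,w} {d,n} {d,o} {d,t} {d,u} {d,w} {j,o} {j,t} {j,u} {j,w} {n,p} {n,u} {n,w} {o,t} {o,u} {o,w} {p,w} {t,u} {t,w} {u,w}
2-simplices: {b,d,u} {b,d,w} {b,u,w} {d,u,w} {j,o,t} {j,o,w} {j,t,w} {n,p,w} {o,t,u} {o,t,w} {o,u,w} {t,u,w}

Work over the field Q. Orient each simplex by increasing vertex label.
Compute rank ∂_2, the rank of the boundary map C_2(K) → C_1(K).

rank∂_2=9

n_0=10 n_1=24 n_2=12  [Q]
∂1: piv[bd,bl,bt,bu,bw,dn,do,jo,np] rk=9  ker:dt,du,dw,jt,ju,jw,nu,nw,ot,ou,ow,pw,tu,tw,uw
∂2: piv[bdu,bdw,buw,jot,jow,jtw,npw,otu,ouw] rk=9  ker:duw,otw,tuw
rk∂_2=9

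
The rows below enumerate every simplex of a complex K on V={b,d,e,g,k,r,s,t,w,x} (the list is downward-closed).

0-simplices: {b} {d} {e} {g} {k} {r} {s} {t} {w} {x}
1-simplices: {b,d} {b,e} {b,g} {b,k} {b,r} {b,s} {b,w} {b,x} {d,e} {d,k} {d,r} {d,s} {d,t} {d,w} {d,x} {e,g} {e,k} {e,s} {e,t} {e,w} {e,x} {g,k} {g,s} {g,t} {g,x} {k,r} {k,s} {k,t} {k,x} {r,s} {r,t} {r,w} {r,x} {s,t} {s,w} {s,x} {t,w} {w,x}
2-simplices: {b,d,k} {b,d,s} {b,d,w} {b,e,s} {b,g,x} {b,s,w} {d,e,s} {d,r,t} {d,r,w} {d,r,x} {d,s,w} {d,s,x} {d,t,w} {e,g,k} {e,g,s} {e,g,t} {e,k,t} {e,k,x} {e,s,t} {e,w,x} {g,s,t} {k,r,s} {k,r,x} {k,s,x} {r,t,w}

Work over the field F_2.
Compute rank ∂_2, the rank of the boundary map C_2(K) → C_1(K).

n_0=10 n_1=38 n_2=25  [Z2]
∂1: piv[bd,be,bg,bk,br,bs,bw,bx,dt] rk=9  ker:de,dk,dr,ds,dw,dx,eg,ek,es,et,ew,ex,gk,gs,gt,gx,kr,ks,kt,kx,rs,rt,rw,rx,st,sw,sx,tw,wx
∂2: piv[bdk,bds,bdw,bes,bgx,bsw,des,drt,drw,drx,dsx,dtw,egk,egs,egt,ekt,ekx,est,ewx,krs,krx,ksx] rk=22  ker:dsw,gst,rtw
rk∂_2=22

rank∂_2=22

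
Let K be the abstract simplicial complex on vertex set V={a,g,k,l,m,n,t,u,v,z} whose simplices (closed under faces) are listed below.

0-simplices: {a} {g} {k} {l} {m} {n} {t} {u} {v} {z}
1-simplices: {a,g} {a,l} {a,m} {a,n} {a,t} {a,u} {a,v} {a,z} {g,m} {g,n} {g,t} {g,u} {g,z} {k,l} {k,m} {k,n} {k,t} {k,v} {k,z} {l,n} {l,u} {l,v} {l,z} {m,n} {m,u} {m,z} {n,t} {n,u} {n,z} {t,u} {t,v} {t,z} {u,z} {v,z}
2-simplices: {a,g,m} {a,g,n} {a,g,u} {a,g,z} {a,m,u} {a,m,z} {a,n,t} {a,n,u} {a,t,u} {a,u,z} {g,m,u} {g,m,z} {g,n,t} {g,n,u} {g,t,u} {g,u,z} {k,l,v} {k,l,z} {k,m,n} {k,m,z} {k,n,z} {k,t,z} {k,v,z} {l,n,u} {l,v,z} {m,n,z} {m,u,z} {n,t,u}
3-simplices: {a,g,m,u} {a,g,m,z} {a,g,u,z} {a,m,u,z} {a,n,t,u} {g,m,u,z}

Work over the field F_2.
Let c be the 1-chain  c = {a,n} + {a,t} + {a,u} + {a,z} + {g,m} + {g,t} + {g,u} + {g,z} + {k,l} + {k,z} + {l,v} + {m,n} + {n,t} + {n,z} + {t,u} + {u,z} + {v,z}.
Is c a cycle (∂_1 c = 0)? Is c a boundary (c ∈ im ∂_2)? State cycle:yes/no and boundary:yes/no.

cycle:yes boundary:yes

n_0=10 n_1=34 n_2=28 n_3=6  [Z2]
∂1: piv[ag,al,am,an,at,au,av,az,kl] rk=9  ker:gm,gn,gt,gu,gz,km,kn,kt,kv,kz,ln,lu,lv,lz,mn,mu,mz,nt,nu,nz,tu,tv,tz,uz,vz
∂2: piv[agm,agn,agu,agz,amu,amz,ant,anu,atu,auz,gnt,klv,klz,kmn,kmz,knz,ktz,kvz,lnu] rk=19  ker:gmu,gmz,gnu,gtu,guz,lvz,mnz,muz,ntu
∂3: piv[agmu,agmz,aguz,amuz,antu] rk=5  ker:gmuz
∂1c = 0
c vs im∂2: reduces to 0 ⇒ boundary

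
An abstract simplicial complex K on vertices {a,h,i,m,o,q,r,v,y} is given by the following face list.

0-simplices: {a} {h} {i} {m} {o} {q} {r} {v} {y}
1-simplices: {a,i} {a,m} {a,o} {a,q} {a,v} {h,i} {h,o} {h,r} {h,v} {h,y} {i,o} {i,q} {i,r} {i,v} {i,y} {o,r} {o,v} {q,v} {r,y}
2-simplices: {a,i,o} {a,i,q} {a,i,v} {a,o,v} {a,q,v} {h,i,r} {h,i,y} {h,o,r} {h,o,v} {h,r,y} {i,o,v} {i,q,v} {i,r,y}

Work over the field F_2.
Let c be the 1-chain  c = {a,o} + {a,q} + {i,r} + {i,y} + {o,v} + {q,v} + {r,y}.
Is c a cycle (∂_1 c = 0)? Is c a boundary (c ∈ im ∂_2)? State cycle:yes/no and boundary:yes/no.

n_0=9 n_1=19 n_2=13  [Z2]
∂1: piv[ai,am,ao,aq,av,hi,hr,hy] rk=8  ker:ho,hv,io,iq,ir,iv,iy,or,ov,qv,ry
∂2: piv[aio,aiq,aiv,aov,aqv,hir,hiy,hor,hov,hry] rk=10  ker:iov,iqv,iry
∂1c = 0
c vs im∂2: reduces to 0 ⇒ boundary

cycle:yes boundary:yes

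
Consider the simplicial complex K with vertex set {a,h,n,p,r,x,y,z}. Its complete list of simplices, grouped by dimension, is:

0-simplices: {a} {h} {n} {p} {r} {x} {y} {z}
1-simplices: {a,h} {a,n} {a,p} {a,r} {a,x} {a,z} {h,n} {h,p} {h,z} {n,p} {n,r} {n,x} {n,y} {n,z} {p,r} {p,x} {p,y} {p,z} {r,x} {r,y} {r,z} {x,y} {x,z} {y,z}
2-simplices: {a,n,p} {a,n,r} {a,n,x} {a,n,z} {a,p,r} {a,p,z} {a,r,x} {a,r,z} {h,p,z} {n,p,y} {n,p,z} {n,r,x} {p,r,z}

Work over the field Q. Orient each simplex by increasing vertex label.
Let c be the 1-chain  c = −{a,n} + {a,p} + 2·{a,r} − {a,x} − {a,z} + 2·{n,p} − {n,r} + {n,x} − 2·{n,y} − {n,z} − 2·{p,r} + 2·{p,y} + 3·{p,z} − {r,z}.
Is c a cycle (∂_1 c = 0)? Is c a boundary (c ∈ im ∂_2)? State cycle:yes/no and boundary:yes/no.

n_0=8 n_1=24 n_2=13  [Q]
∂1: piv[ah,an,ap,ar,ax,az,ny] rk=7  ker:hn,hp,hz,np,nr,nx,nz,pr,px,py,pz,rx,ry,rz,xy,xz,yz
∂2: piv[anp,anr,anx,anz,apr,apz,arx,arz,hpz,npy] rk=10  ker:npz,nrx,prz
∂1c = 0
c vs im∂2: reduces to 0 ⇒ boundary

cycle:yes boundary:yes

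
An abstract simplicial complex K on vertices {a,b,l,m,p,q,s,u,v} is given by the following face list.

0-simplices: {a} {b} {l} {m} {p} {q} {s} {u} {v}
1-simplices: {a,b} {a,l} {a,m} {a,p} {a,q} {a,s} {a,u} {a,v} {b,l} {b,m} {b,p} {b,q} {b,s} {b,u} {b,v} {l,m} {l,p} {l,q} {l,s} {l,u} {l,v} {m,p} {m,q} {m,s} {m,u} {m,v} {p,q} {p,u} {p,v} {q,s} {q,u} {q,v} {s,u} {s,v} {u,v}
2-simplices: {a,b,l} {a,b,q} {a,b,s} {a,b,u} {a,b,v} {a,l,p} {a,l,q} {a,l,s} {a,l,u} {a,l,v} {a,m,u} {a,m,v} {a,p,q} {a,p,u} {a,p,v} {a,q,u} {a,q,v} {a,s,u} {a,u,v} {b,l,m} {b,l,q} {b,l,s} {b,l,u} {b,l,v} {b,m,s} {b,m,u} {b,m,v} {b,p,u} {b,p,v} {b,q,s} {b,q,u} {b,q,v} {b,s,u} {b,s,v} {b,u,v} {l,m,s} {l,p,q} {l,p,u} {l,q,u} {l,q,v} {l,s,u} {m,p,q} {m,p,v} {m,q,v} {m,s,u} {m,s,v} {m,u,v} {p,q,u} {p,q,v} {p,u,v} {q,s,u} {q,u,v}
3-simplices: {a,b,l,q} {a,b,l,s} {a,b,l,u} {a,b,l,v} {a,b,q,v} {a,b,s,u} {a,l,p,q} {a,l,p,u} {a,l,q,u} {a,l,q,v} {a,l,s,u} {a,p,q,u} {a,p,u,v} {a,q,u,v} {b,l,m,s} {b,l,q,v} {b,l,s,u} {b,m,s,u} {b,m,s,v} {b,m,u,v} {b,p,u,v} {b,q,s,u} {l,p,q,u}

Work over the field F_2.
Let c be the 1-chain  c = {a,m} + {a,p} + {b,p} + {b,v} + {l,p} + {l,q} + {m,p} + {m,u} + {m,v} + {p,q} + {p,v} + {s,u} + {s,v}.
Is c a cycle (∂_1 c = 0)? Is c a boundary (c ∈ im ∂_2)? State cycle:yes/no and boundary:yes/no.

cycle:yes boundary:yes

n_0=9 n_1=35 n_2=52 n_3=23  [Z2]
∂1: piv[ab,al,am,ap,aq,as,au,av] rk=8  ker:bl,bm,bp,bq,bs,bu,bv,lm,lp,lq,ls,lu,lv,mp,mq,ms,mu,mv,pq,pu,pv,qs,qu,qv,su,sv,uv
∂2: piv[abl,abq,abs,abu,abv,alp,alq,als,alu,alv,amu,amv,apq,apu,apv,aqu,aqv,asu,auv,blm,bms,bmu,bpu,bqs,bsv,mpq,mpv] rk=27  ker:blq,bls,blu,blv,bmv,bpv,bqu,bqv,bsu,buv,lms,lpq,lpu,lqu,lqv,lsu,mqv,msu,msv,muv,pqu,pqv,puv,qsu,quv
∂3: piv[ablq,abls,ablu,ablv,abqv,absu,alpq,alpu,alqu,alqv,alsu,apqu,apuv,aquv,blms,bmsu,bmsv,bmuv,bpuv,bqsu] rk=20  ker:blqv,blsu,lpqu
∂1c = 0
c vs im∂2: reduces to 0 ⇒ boundary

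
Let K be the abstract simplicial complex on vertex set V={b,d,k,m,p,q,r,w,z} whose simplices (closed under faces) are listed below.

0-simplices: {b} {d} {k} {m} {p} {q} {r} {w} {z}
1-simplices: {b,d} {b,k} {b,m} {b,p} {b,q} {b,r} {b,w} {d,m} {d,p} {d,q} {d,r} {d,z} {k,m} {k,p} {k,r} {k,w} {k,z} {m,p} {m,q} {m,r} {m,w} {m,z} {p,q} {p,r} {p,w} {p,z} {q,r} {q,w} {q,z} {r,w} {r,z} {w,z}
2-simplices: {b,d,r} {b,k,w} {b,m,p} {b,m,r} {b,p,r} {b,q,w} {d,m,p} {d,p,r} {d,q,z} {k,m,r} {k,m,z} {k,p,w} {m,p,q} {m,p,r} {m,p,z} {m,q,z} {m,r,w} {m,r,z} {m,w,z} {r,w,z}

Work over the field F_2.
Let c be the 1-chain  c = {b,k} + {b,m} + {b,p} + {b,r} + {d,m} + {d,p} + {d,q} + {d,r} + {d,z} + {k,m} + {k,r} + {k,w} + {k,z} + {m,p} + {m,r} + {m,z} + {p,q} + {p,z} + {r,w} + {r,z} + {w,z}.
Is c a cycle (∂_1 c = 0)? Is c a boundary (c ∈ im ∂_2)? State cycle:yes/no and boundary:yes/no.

n_0=9 n_1=32 n_2=20  [Z2]
∂1: piv[bd,bk,bm,bp,bq,br,bw,dz] rk=8  ker:dm,dp,dq,dr,km,kp,kr,kw,kz,mp,mq,mr,mw,mz,pq,pr,pw,pz,qr,qw,qz,rw,rz,wz
∂2: piv[bdr,bkw,bmp,bmr,bpr,bqw,dmp,dpr,dqz,kmr,kmz,kpw,mpq,mpz,mqz,mrw,mrz,mwz] rk=18  ker:mpr,rwz
∂1c = {d} + {k} + {p} + {w}

cycle:no boundary:no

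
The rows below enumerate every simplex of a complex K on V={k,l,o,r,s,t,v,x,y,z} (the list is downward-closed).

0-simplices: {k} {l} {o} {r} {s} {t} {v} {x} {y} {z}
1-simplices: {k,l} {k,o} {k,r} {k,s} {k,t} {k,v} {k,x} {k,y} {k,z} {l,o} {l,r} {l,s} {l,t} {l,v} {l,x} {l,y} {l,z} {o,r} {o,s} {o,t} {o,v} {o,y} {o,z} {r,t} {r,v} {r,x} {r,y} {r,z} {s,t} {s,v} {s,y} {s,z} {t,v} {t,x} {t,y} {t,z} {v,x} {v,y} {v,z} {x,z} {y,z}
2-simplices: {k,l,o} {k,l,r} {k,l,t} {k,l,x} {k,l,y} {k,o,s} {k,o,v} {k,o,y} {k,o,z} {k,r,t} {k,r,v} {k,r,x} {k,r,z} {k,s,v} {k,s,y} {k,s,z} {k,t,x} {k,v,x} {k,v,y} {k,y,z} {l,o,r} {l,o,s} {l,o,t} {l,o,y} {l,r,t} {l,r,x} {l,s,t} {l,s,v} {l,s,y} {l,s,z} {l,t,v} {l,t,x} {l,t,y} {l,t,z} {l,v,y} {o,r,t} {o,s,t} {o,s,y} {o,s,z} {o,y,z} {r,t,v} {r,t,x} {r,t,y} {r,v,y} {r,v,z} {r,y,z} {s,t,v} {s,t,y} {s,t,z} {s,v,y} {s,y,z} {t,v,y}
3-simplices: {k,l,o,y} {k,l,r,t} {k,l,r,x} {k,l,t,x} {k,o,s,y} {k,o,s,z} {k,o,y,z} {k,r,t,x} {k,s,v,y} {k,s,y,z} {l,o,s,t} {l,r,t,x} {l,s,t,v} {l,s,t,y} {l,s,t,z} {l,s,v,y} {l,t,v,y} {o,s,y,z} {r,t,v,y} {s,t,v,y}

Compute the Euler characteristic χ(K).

n_0=10 n_1=41 n_2=52 n_3=20
χ=+10−41+52−20=1

χ(K)=1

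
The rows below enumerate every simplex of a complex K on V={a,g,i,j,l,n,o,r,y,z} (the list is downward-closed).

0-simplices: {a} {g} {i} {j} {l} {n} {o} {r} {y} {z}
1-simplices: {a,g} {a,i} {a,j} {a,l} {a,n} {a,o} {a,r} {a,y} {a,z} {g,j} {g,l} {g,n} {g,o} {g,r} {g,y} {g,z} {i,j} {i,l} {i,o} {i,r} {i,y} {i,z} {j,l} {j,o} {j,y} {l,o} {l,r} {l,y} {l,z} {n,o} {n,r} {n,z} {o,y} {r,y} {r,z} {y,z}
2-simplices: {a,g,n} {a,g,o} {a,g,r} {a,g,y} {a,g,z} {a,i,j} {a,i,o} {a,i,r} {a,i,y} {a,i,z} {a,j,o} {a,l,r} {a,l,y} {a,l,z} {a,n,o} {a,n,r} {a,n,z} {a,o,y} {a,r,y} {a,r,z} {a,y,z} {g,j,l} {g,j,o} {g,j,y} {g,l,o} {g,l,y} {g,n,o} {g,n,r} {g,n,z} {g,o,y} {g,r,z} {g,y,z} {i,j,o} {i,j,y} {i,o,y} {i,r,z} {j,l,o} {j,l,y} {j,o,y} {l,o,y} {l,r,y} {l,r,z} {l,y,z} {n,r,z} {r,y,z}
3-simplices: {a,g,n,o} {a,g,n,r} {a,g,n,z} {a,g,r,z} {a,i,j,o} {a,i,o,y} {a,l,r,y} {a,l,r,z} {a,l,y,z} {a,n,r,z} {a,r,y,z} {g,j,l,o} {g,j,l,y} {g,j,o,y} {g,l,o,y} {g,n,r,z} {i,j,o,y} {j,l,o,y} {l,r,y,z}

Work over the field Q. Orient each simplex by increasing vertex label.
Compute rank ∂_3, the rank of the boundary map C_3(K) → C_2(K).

rank∂_3=16

n_0=10 n_1=36 n_2=45 n_3=19  [Q]
∂1: piv[ag,ai,aj,al,an,ao,ar,ay,az] rk=9  ker:gj,gl,gn,go,gr,gy,gz,ij,il,io,ir,iy,iz,jl,jo,jy,lo,lr,ly,lz,no,nr,nz,oy,ry,rz,yz
∂2: piv[agn,ago,agr,agy,agz,aij,aio,air,aiy,aiz,ajo,alr,aly,alz,ano,anr,anz,aoy,ary,arz,ayz,gjl,gjo,gjy,glo,gly] rk=26  ker:gno,gnr,gnz,goy,grz,gyz,ijo,ijy,ioy,irz,jlo,jly,joy,loy,lry,lrz,lyz,nrz,ryz
∂3: piv[agno,agnr,agnz,agrz,aijo,aioy,alry,alrz,alyz,anrz,aryz,gjlo,gjly,gjoy,gloy,ijoy] rk=16  ker:gnrz,jloy,lryz
rk∂_3=16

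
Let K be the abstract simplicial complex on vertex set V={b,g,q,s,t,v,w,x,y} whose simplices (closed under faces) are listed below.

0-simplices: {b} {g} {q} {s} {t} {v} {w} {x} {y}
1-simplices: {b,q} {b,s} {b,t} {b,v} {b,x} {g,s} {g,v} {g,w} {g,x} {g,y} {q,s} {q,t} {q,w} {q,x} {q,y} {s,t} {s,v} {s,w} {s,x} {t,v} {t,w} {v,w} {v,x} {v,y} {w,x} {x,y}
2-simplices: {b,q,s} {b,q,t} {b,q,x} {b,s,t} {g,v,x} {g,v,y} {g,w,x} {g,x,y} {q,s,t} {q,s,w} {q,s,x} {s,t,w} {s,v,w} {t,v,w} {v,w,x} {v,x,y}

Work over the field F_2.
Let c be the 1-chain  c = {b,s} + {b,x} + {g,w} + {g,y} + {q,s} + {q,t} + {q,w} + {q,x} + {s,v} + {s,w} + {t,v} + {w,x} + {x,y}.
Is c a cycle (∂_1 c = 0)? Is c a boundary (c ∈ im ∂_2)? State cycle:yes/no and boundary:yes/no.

cycle:yes boundary:yes

n_0=9 n_1=26 n_2=16  [Z2]
∂1: piv[bq,bs,bt,bv,bx,gs,gw,gy] rk=8  ker:gv,gx,qs,qt,qw,qx,qy,st,sv,sw,sx,tv,tw,vw,vx,vy,wx,xy
∂2: piv[bqs,bqt,bqx,bst,gvx,gvy,gwx,gxy,qsw,qsx,stw,svw,tvw,vwx] rk=14  ker:qst,vxy
∂1c = 0
c vs im∂2: reduces to 0 ⇒ boundary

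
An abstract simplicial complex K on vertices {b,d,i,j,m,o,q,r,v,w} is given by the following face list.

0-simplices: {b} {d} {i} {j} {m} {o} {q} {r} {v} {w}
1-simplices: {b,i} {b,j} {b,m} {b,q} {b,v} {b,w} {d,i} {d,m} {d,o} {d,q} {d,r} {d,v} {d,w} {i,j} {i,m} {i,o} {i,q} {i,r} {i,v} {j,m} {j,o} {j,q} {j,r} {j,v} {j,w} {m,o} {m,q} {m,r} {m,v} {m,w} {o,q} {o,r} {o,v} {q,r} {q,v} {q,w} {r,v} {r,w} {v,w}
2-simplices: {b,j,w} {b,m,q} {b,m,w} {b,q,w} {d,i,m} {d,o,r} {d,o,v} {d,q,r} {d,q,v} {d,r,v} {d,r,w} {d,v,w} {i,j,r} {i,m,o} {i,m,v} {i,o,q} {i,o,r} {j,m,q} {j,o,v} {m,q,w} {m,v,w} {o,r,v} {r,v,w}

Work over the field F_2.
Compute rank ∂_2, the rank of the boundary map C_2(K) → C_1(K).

rank∂_2=20

n_0=10 n_1=39 n_2=23  [Z2]
∂1: piv[bi,bj,bm,bq,bv,bw,di,do,dr] rk=9  ker:dm,dq,dv,dw,ij,im,io,iq,ir,iv,jm,jo,jq,jr,jv,jw,mo,mq,mr,mv,mw,oq,or,ov,qr,qv,qw,rv,rw,vw
∂2: piv[bjw,bmq,bmw,bqw,dim,dor,dov,dqr,dqv,drv,drw,dvw,ijr,imo,imv,ioq,ior,jmq,jov,mvw] rk=20  ker:mqw,orv,rvw
rk∂_2=20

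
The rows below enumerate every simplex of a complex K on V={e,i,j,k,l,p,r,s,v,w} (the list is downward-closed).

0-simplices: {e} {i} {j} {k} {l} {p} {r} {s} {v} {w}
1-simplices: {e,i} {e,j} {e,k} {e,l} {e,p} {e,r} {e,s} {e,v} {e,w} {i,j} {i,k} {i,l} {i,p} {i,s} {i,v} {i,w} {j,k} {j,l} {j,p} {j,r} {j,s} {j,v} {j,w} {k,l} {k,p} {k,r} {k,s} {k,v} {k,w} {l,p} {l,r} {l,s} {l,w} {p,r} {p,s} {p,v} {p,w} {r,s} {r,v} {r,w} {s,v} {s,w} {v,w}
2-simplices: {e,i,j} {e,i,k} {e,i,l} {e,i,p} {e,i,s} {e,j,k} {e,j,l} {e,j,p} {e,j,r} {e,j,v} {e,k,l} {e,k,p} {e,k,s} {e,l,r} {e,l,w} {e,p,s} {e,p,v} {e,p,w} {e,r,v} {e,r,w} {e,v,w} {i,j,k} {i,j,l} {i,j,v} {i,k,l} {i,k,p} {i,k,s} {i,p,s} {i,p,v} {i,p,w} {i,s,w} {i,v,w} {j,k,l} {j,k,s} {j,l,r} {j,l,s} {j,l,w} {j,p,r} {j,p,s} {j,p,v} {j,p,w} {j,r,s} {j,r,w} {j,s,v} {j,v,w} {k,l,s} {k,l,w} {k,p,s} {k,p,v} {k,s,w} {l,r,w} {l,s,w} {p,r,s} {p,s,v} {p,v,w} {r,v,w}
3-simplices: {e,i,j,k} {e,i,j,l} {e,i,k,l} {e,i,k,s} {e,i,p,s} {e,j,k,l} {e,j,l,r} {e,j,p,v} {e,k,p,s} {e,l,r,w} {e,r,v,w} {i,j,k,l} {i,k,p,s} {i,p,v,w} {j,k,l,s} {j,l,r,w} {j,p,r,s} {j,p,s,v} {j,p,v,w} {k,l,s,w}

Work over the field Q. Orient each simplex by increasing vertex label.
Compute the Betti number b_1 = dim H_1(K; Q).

b_1=2

n_0=10 n_1=43 n_2=56 n_3=20  [Q]
∂1: piv[ei,ej,ek,el,ep,er,es,ev,ew] rk=9  ker:ij,ik,il,ip,is,iv,iw,jk,jl,jp,jr,js,jv,jw,kl,kp,kr,ks,kv,kw,lp,lr,ls,lw,pr,ps,pv,pw,rs,rv,rw,sv,sw,vw
∂2: piv[eij,eik,eil,eip,eis,ejk,ejl,ejp,ejr,ejv,ekl,ekp,eks,elr,elw,eps,epv,epw,erv,erw,evw,ijv,ipw,isw,jks,jls,jlw,jpr,jrs,jsv,klw,kpv] rk=32  ker:ijk,ijl,ikl,ikp,iks,ips,ipv,ivw,jkl,jlr,jps,jpv,jpw,jrw,jvw,kls,kps,ksw,lrw,lsw,prs,psv,pvw,rvw
∂3: piv[eijk,eijl,eikl,eiks,eips,ejkl,ejlr,ejpv,ekps,elrw,ervw,ikps,ipvw,jkls,jlrw,jprs,jpsv,jpvw,klsw] rk=19  ker:ijkl
b_1=(43−9)−32=2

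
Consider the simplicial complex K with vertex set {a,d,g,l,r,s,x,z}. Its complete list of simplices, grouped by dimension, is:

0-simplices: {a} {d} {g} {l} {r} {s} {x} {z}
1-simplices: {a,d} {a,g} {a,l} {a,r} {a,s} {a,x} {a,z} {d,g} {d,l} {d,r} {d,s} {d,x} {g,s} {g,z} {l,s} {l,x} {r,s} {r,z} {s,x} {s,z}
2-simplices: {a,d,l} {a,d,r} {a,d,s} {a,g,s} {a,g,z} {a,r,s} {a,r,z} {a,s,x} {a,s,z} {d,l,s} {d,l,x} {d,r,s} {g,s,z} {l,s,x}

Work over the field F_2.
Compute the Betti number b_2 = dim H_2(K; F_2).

b_2=2

n_0=8 n_1=20 n_2=14  [Z2]
∂1: piv[ad,ag,al,ar,as,ax,az] rk=7  ker:dg,dl,dr,ds,dx,gs,gz,ls,lx,rs,rz,sx,sz
∂2: piv[adl,adr,ads,ags,agz,ars,arz,asx,asz,dls,dlx,lsx] rk=12  ker:drs,gsz
b_2=(14−12)−0=2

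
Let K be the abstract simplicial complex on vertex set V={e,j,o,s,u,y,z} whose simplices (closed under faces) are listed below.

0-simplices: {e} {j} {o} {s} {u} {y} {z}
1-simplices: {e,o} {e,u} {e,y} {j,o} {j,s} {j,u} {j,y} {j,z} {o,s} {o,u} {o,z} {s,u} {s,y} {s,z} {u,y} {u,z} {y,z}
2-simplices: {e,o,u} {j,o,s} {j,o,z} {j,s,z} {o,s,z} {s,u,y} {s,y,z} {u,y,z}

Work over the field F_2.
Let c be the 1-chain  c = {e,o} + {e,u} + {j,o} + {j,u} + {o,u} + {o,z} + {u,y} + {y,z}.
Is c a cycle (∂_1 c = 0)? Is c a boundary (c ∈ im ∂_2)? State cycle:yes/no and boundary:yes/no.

cycle:yes boundary:no

n_0=7 n_1=17 n_2=8  [Z2]
∂1: piv[eo,eu,ey,jo,js,jz] rk=6  ker:ju,jy,os,ou,oz,su,sy,sz,uy,uz,yz
∂2: piv[eou,jos,joz,jsz,suy,syz,uyz] rk=7  ker:osz
∂1c = 0
c vs im∂2: residual ≠ 0 ⇒ not boundary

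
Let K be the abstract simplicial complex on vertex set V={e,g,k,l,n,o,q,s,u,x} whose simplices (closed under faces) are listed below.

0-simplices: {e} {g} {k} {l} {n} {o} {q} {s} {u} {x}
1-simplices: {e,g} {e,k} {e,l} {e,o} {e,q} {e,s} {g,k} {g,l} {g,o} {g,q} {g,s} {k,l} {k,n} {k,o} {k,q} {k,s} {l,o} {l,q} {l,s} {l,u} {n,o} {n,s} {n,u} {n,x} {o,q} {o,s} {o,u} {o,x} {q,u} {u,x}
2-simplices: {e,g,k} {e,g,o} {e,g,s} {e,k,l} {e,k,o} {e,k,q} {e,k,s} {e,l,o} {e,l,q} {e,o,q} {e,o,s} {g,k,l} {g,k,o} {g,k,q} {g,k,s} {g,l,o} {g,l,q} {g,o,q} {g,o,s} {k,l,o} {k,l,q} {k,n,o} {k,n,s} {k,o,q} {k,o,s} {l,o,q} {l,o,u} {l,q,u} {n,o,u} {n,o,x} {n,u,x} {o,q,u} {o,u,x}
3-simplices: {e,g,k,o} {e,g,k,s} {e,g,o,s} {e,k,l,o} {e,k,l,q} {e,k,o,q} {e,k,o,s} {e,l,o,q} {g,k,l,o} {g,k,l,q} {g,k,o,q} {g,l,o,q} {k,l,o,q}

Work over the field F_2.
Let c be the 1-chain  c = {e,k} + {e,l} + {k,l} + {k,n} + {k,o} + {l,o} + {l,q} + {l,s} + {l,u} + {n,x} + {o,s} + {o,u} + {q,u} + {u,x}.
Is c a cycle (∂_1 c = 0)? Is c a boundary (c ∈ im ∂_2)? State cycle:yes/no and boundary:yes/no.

cycle:yes boundary:no

n_0=10 n_1=30 n_2=33 n_3=13  [Z2]
∂1: piv[eg,ek,el,eo,eq,es,kn,lu,nx] rk=9  ker:gk,gl,go,gq,gs,kl,ko,kq,ks,lo,lq,ls,no,ns,nu,oq,os,ou,ox,qu,ux
∂2: piv[egk,ego,egs,ekl,eko,ekq,eks,elo,elq,eoq,eos,gkl,gkq,kno,kns,lou,lqu,nou,nox,nux] rk=20  ker:gko,gks,glo,glq,goq,gos,klo,klq,koq,kos,loq,oqu,oux
∂3: piv[egko,egks,egos,eklo,eklq,ekoq,ekos,eloq,gklo,gklq,gkoq] rk=11  ker:gloq,kloq
∂1c = 0
c vs im∂2: residual ≠ 0 ⇒ not boundary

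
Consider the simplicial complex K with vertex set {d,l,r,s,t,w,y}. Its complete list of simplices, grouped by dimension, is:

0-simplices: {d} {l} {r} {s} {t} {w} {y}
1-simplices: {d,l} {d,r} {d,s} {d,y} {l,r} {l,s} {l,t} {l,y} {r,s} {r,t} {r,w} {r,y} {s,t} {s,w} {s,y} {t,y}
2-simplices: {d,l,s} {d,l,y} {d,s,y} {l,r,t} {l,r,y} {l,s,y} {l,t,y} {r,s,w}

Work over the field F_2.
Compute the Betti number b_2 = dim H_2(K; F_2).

n_0=7 n_1=16 n_2=8  [Z2]
∂1: piv[dl,dr,ds,dy,lt,rw] rk=6  ker:lr,ls,ly,rs,rt,ry,st,sw,sy,ty
∂2: piv[dls,dly,dsy,lrt,lry,lty,rsw] rk=7  ker:lsy
b_2=(8−7)−0=1

b_2=1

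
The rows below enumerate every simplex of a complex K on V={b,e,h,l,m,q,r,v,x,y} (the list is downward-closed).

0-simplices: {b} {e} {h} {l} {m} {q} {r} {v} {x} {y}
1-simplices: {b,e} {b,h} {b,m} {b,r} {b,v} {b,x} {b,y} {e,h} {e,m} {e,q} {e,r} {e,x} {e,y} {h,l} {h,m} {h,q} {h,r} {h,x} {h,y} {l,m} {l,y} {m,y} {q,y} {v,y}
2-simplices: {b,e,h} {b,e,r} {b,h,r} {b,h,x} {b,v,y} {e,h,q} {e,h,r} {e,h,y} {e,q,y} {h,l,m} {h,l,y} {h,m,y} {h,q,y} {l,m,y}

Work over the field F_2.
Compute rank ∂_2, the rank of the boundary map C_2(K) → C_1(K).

n_0=10 n_1=24 n_2=14  [Z2]
∂1: piv[be,bh,bm,br,bv,bx,by,eq,hl] rk=9  ker:eh,em,er,ex,ey,hm,hq,hr,hx,hy,lm,ly,my,qy,vy
∂2: piv[beh,ber,bhr,bhx,bvy,ehq,ehy,eqy,hlm,hly,hmy] rk=11  ker:ehr,hqy,lmy
rk∂_2=11

rank∂_2=11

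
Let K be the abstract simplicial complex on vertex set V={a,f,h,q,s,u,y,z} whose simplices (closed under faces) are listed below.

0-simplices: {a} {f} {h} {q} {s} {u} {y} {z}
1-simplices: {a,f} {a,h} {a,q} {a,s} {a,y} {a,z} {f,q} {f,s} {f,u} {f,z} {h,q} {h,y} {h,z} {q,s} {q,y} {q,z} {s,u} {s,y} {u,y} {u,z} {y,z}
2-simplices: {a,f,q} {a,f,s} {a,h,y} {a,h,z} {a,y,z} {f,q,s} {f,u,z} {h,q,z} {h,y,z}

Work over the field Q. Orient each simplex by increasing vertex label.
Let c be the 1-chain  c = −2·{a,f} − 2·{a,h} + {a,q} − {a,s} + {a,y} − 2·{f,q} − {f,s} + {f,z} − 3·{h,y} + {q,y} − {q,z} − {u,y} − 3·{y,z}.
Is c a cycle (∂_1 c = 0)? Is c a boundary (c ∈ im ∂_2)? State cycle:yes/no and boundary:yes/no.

n_0=8 n_1=21 n_2=9  [Q]
∂1: piv[af,ah,aq,as,ay,az,fu] rk=7  ker:fq,fs,fz,hq,hy,hz,qs,qy,qz,su,sy,uy,uz,yz
∂2: piv[afq,afs,ahy,ahz,ayz,fqs,fuz,hqz] rk=8  ker:hyz
∂1c = 3·{a} + {h} − {q} − 2·{s} + {u} + {y} − 3·{z}

cycle:no boundary:no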